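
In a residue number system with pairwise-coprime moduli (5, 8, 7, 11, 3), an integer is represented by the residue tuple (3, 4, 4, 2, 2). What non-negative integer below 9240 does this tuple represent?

6668

The moduli are pairwise coprime; N = 5·8·7·11·3 = 9240.
N/5 = 1848; 1848 ≡ 3 (mod 5); 3·2 ≡ 1, so inverse 2.
N/8 = 1155; 1155 ≡ 3 (mod 8); 3·3 ≡ 1, so inverse 3.
N/7 = 1320; 1320 ≡ 4 (mod 7); 4·2 ≡ 1, so inverse 2.
N/11 = 840; 840 ≡ 4 (mod 11); 4·3 ≡ 1, so inverse 3.
N/3 = 3080; 3080 ≡ 2 (mod 3); 2·2 ≡ 1, so inverse 2.
x ≡ 3·1848·2 + 4·1155·3 + 4·1320·2 + 2·840·3 + 2·3080·2 = 52868.
52868 mod 9240 = 6668.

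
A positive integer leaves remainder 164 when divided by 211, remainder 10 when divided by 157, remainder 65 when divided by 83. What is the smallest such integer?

2703707

The moduli are pairwise coprime; N = 211·157·83 = 2749541.
N/211 = 13031; 13031 ≡ 160 (mod 211); 160·91 ≡ 1, so inverse 91.
N/157 = 17513; 17513 ≡ 86 (mod 157); 86·42 ≡ 1, so inverse 42.
N/83 = 33127; 33127 ≡ 10 (mod 83); 10·25 ≡ 1, so inverse 25.
m ≡ 164·13031·91 + 10·17513·42 + 65·33127·25 = 255661479.
255661479 mod 2749541 = 2703707.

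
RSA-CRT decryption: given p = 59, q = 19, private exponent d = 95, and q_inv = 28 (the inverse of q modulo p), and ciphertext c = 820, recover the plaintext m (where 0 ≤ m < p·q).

889

d_p = d mod (p−1) = 95 mod 58 = 37; d_q = d mod (q−1) = 5.
m₁ = c^(d_p) mod p: c ≡ 53 (mod 59), and 53^37 mod 59 = 4.
m₂ = c^(d_q) mod q: c ≡ 3 (mod 19), and 3^5 mod 19 = 15.
h = q_inv·(m₁ − m₂) mod p = 28·(4 − 15) mod 59 = 46.
m = m₂ + h·q = 15 + 46·19 = 889.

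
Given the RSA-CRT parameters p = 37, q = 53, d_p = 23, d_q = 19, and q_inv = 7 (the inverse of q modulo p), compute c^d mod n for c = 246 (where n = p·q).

m₁ = c^(d_p) mod p: c ≡ 24 (mod 37), and 24^23 mod 37 = 35.
m₂ = c^(d_q) mod q: c ≡ 34 (mod 53), and 34^19 mod 53 = 2.
h = q_inv·(m₁ − m₂) mod p = 7·(35 − 2) mod 37 = 9.
m = m₂ + h·q = 2 + 9·53 = 479.

479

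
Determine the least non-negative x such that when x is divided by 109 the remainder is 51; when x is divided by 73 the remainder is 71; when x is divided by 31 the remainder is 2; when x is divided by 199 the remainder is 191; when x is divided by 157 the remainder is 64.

3177114393

Combine the congruences pairwise.
From x ≡ 51 (mod 109) write x = 51 + 109t. Substituting into x ≡ 71 (mod 73) gives 109t ≡ 20 (mod 73), and since 36⁻¹ ≡ 71 (mod 73), t ≡ 33. Hence x ≡ 51 + 109·33 = 3648 (mod 7957).
From x ≡ 3648 (mod 7957) write x = 3648 + 7957t. Substituting into x ≡ 2 (mod 31) gives 7957t ≡ 12 (mod 31), and since 21⁻¹ ≡ 3 (mod 31), t ≡ 5. Hence x ≡ 3648 + 7957·5 = 43433 (mod 246667).
From x ≡ 43433 (mod 246667) write x = 43433 + 246667t. Substituting into x ≡ 191 (mod 199) gives 246667t ≡ 140 (mod 199), and since 106⁻¹ ≡ 92 (mod 199), t ≡ 144. Hence x ≡ 43433 + 246667·144 = 35563481 (mod 49086733).
From x ≡ 35563481 (mod 49086733) write x = 35563481 + 49086733t. Substituting into x ≡ 64 (mod 157) gives 49086733t ≡ 66 (mod 157), and since 55⁻¹ ≡ 20 (mod 157), t ≡ 64. Hence x ≡ 35563481 + 49086733·64 = 3177114393 (mod 7706617081).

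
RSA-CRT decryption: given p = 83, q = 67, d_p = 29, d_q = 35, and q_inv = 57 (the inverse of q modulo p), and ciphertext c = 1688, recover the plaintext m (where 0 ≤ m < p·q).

m₁ = c^(d_p) mod p: c ≡ 28 (mod 83), and 28^29 mod 83 = 75.
m₂ = c^(d_q) mod q: c ≡ 13 (mod 67), and 13^35 mod 67 = 32.
h = q_inv·(m₁ − m₂) mod p = 57·(75 − 32) mod 83 = 44.
m = m₂ + h·q = 32 + 44·67 = 2980.

2980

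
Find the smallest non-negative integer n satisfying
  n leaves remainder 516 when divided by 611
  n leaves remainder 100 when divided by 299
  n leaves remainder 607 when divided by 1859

824144

Combine the congruences pairwise.
gcd(611, 299) = 13 and 13 | (100 − 516), so the pair is consistent; merging gives n ≡ 9070 (mod 14053), where 14053 = lcm(611, 299).
gcd(14053, 1859) = 13 and 13 | (607 − 9070), so the pair is consistent; merging gives n ≡ 824144 (mod 2009579), where 2009579 = lcm(14053, 1859).
The solution is unique modulo lcm(611, 299, 1859) = 2009579.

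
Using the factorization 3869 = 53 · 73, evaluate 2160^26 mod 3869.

Mod 53: 2160 ≡ 40; 40^26 ≡ 1 (mod 53).
Mod 73: 2160 ≡ 43; 43^26 ≡ 24 (mod 73).
Combine by CRT: x ≡ 1 (mod 53), x ≡ 24 (mod 73) ⇒ x ≡ 2068 (mod 3869).

2068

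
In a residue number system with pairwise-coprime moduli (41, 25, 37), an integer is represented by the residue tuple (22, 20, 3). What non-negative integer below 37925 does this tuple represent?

23720

The moduli are pairwise coprime; N = 41·25·37 = 37925.
N/41 = 925; 925 ≡ 23 (mod 41); 23·25 ≡ 1, so inverse 25.
N/25 = 1517; 1517 ≡ 17 (mod 25); 17·3 ≡ 1, so inverse 3.
N/37 = 1025; 1025 ≡ 26 (mod 37); 26·10 ≡ 1, so inverse 10.
x ≡ 22·925·25 + 20·1517·3 + 3·1025·10 = 630520.
630520 mod 37925 = 23720.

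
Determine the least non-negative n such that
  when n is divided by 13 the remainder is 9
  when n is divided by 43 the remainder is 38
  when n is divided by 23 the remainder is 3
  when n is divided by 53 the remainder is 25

From n ≡ 9 (mod 13) write n = 9 + 13t. Substituting into n ≡ 38 (mod 43) gives 13t ≡ 29 (mod 43), and since 13⁻¹ ≡ 10 (mod 43), t ≡ 32. Hence n ≡ 9 + 13·32 = 425 (mod 559).
From n ≡ 425 (mod 559) write n = 425 + 559t. Substituting into n ≡ 3 (mod 23) gives 559t ≡ 15 (mod 23), and since 7⁻¹ ≡ 10 (mod 23), t ≡ 12. Hence n ≡ 425 + 559·12 = 7133 (mod 12857).
From n ≡ 7133 (mod 12857) write n = 7133 + 12857t. Substituting into n ≡ 25 (mod 53) gives 12857t ≡ 47 (mod 53), and since 31⁻¹ ≡ 12 (mod 53), t ≡ 34. Hence n ≡ 7133 + 12857·34 = 444271 (mod 681421).

444271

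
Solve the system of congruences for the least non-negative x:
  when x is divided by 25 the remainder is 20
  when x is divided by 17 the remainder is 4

395

Combine the congruences pairwise.
From x ≡ 20 (mod 25) write x = 20 + 25t. Substituting into x ≡ 4 (mod 17) gives 25t ≡ 1 (mod 17), and since 8⁻¹ ≡ 15 (mod 17), t ≡ 15. Hence x ≡ 20 + 25·15 = 395 (mod 425).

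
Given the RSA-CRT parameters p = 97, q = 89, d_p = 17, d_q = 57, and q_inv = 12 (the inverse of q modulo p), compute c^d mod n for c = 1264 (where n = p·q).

959

m₁ = c^(d_p) mod p: c ≡ 3 (mod 97), and 3^17 mod 97 = 86.
m₂ = c^(d_q) mod q: c ≡ 18 (mod 89), and 18^57 mod 89 = 69.
h = q_inv·(m₁ − m₂) mod p = 12·(86 − 69) mod 97 = 10.
m = m₂ + h·q = 69 + 10·89 = 959.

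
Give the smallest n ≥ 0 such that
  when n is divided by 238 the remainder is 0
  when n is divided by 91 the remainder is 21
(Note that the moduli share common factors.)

Combine the congruences pairwise.
gcd(238, 91) = 7 and 7 | (21 − 0), so the pair is consistent; merging gives n ≡ 476 (mod 3094), where 3094 = lcm(238, 91).
The solution is unique modulo lcm(238, 91) = 3094.

476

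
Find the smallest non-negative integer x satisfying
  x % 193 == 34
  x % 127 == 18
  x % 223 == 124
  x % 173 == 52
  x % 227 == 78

Combine the congruences pairwise.
From x ≡ 34 (mod 193) write x = 34 + 193t. Substituting into x ≡ 18 (mod 127) gives 193t ≡ 111 (mod 127), and since 66⁻¹ ≡ 102 (mod 127), t ≡ 19. Hence x ≡ 34 + 193·19 = 3701 (mod 24511).
From x ≡ 3701 (mod 24511) write x = 3701 + 24511t. Substituting into x ≡ 124 (mod 223) gives 24511t ≡ 214 (mod 223), and since 204⁻¹ ≡ 176 (mod 223), t ≡ 200. Hence x ≡ 3701 + 24511·200 = 4905901 (mod 5465953).
From x ≡ 4905901 (mod 5465953) write x = 4905901 + 5465953t. Substituting into x ≡ 52 (mod 173) gives 5465953t ≡ 85 (mod 173), and since 18⁻¹ ≡ 125 (mod 173), t ≡ 72. Hence x ≡ 4905901 + 5465953·72 = 398454517 (mod 945609869).
From x ≡ 398454517 (mod 945609869) write x = 398454517 + 945609869t. Substituting into x ≡ 78 (mod 227) gives 945609869t ≡ 23 (mod 227), and since 55⁻¹ ≡ 194 (mod 227), t ≡ 149. Hence x ≡ 398454517 + 945609869·149 = 141294324998 (mod 214653440263).

141294324998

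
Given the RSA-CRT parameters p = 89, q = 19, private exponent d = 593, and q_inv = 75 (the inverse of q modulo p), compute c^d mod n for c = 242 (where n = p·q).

566

d_p = d mod (p−1) = 593 mod 88 = 65; d_q = d mod (q−1) = 17.
m₁ = c^(d_p) mod p: c ≡ 64 (mod 89), and 64^65 mod 89 = 32.
m₂ = c^(d_q) mod q: c ≡ 14 (mod 19), and 14^17 mod 19 = 15.
h = q_inv·(m₁ − m₂) mod p = 75·(32 − 15) mod 89 = 29.
m = m₂ + h·q = 15 + 29·19 = 566.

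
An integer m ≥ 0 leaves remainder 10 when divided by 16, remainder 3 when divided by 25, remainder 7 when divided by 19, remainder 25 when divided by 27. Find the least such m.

The moduli are pairwise coprime; N = 16·25·19·27 = 205200.
N/16 = 12825; 12825 ≡ 9 (mod 16); 9·9 ≡ 1, so inverse 9.
N/25 = 8208; 8208 ≡ 8 (mod 25); 8·22 ≡ 1, so inverse 22.
N/19 = 10800; 10800 ≡ 8 (mod 19); 8·12 ≡ 1, so inverse 12.
N/27 = 7600; 7600 ≡ 13 (mod 27); 13·25 ≡ 1, so inverse 25.
m ≡ 10·12825·9 + 3·8208·22 + 7·10800·12 + 25·7600·25 = 7353178.
7353178 mod 205200 = 171178.

171178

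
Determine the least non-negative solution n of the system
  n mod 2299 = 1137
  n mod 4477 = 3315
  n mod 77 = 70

gcd(2299, 4477) = 121 and 121 | (3315 − 1137), so the pair is consistent; merging gives n ≡ 83901 (mod 85063), where 85063 = lcm(2299, 4477).
gcd(85063, 77) = 11 and 11 | (70 − 83901), so the pair is consistent; merging gives n ≡ 594279 (mod 595441), where 595441 = lcm(85063, 77).
The solution is unique modulo lcm(2299, 4477, 77) = 595441.

594279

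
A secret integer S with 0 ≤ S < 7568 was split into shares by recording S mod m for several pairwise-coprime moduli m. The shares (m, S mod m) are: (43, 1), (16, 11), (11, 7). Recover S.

5419

The moduli are pairwise coprime; N = 43·16·11 = 7568.
N/43 = 176; 176 ≡ 4 (mod 43); 4·11 ≡ 1, so inverse 11.
N/16 = 473; 473 ≡ 9 (mod 16); 9·9 ≡ 1, so inverse 9.
N/11 = 688; 688 ≡ 6 (mod 11); 6·2 ≡ 1, so inverse 2.
S ≡ 1·176·11 + 11·473·9 + 7·688·2 = 58395.
58395 mod 7568 = 5419.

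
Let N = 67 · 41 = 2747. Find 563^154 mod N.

2547

Mod 67: 563 ≡ 27; by Fermat, exponent reduces to 154 mod 66 = 22; 27^22 ≡ 1 (mod 67).
Mod 41: 563 ≡ 30; by Fermat, exponent reduces to 154 mod 40 = 34; 30^34 ≡ 5 (mod 41).
Combine by CRT: x ≡ 1 (mod 67), x ≡ 5 (mod 41) ⇒ x ≡ 2547 (mod 2747).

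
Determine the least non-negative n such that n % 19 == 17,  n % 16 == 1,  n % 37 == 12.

The moduli are pairwise coprime; M = 19·16·37 = 11248.
M/19 = 592; 592 ≡ 3 (mod 19); 3·13 ≡ 1, so inverse 13.
M/16 = 703; 703 ≡ 15 (mod 16); 15·15 ≡ 1, so inverse 15.
M/37 = 304; 304 ≡ 8 (mod 37); 8·14 ≡ 1, so inverse 14.
n ≡ 17·592·13 + 1·703·15 + 12·304·14 = 192449.
192449 mod 11248 = 1233.

1233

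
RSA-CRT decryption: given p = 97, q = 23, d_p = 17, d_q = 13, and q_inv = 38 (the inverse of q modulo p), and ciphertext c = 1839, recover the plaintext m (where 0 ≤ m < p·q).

1218

m₁ = c^(d_p) mod p: c ≡ 93 (mod 97), and 93^17 mod 97 = 54.
m₂ = c^(d_q) mod q: c ≡ 22 (mod 23), and 22^13 mod 23 = 22.
h = q_inv·(m₁ − m₂) mod p = 38·(54 − 22) mod 97 = 52.
m = m₂ + h·q = 22 + 52·23 = 1218.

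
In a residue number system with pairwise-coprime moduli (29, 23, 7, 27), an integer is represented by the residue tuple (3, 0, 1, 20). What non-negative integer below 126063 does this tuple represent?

The moduli are pairwise coprime; N = 29·23·7·27 = 126063.
N/29 = 4347; 4347 ≡ 26 (mod 29); 26·19 ≡ 1, so inverse 19.
N/23 = 5481; 5481 ≡ 7 (mod 23); 7·10 ≡ 1, so inverse 10.
N/7 = 18009; 18009 ≡ 5 (mod 7); 5·3 ≡ 1, so inverse 3.
N/27 = 4669; 4669 ≡ 25 (mod 27); 25·13 ≡ 1, so inverse 13.
x ≡ 3·4347·19 + 0·5481·10 + 1·18009·3 + 20·4669·13 = 1515746.
1515746 mod 126063 = 2990.

2990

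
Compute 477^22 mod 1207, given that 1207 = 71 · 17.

375

Mod 71: 477 ≡ 51; 51^22 ≡ 20 (mod 71).
Mod 17: 477 ≡ 1; by Fermat, exponent reduces to 22 mod 16 = 6; 1^6 ≡ 1 (mod 17).
Combine by CRT: x ≡ 20 (mod 71), x ≡ 1 (mod 17) ⇒ x ≡ 375 (mod 1207).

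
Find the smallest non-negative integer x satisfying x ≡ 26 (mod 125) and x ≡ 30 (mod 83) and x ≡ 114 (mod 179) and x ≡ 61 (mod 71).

121004651

From x ≡ 26 (mod 125) write x = 26 + 125t. Substituting into x ≡ 30 (mod 83) gives 125t ≡ 4 (mod 83), and since 42⁻¹ ≡ 2 (mod 83), t ≡ 8. Hence x ≡ 26 + 125·8 = 1026 (mod 10375).
From x ≡ 1026 (mod 10375) write x = 1026 + 10375t. Substituting into x ≡ 114 (mod 179) gives 10375t ≡ 162 (mod 179), and since 172⁻¹ ≡ 51 (mod 179), t ≡ 28. Hence x ≡ 1026 + 10375·28 = 291526 (mod 1857125).
From x ≡ 291526 (mod 1857125) write x = 291526 + 1857125t. Substituting into x ≡ 61 (mod 71) gives 1857125t ≡ 61 (mod 71), and since 49⁻¹ ≡ 29 (mod 71), t ≡ 65. Hence x ≡ 291526 + 1857125·65 = 121004651 (mod 131855875).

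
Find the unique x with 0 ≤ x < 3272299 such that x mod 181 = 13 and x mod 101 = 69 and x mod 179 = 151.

From x ≡ 13 (mod 181) write x = 13 + 181t. Substituting into x ≡ 69 (mod 101) gives 181t ≡ 56 (mod 101), and since 80⁻¹ ≡ 24 (mod 101), t ≡ 31. Hence x ≡ 13 + 181·31 = 5624 (mod 18281).
From x ≡ 5624 (mod 18281) write x = 5624 + 18281t. Substituting into x ≡ 151 (mod 179) gives 18281t ≡ 76 (mod 179), and since 23⁻¹ ≡ 109 (mod 179), t ≡ 50. Hence x ≡ 5624 + 18281·50 = 919674 (mod 3272299).

919674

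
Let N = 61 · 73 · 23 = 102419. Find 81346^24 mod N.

Mod 61: 81346 ≡ 33; 33^24 ≡ 20 (mod 61).
Mod 73: 81346 ≡ 24; 24^24 ≡ 1 (mod 73).
Mod 23: 81346 ≡ 18; by Fermat, exponent reduces to 24 mod 22 = 2; 18^2 ≡ 2 (mod 23).
Combine by CRT: x ≡ 20 (mod 61), x ≡ 1 (mod 73), x ≡ 2 (mod 23) ⇒ x ≡ 77673 (mod 102419).

77673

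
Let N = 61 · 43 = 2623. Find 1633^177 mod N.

Mod 61: 1633 ≡ 47; by Fermat, exponent reduces to 177 mod 60 = 57; 47^57 ≡ 1 (mod 61).
Mod 43: 1633 ≡ 42; by Fermat, exponent reduces to 177 mod 42 = 9; 42^9 ≡ 42 (mod 43).
Combine by CRT: x ≡ 1 (mod 61), x ≡ 42 (mod 43) ⇒ x ≡ 1160 (mod 2623).

1160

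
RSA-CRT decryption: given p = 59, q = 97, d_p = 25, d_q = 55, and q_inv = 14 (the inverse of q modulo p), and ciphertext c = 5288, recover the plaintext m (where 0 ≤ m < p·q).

m₁ = c^(d_p) mod p: c ≡ 37 (mod 59), and 37^25 mod 59 = 34.
m₂ = c^(d_q) mod q: c ≡ 50 (mod 97), and 50^55 mod 97 = 33.
h = q_inv·(m₁ − m₂) mod p = 14·(34 − 33) mod 59 = 14.
m = m₂ + h·q = 33 + 14·97 = 1391.

1391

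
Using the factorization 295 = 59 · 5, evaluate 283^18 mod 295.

79

Mod 59: 283 ≡ 47; 47^18 ≡ 20 (mod 59).
Mod 5: 283 ≡ 3; by Fermat, exponent reduces to 18 mod 4 = 2; 3^2 ≡ 4 (mod 5).
Combine by CRT: x ≡ 20 (mod 59), x ≡ 4 (mod 5) ⇒ x ≡ 79 (mod 295).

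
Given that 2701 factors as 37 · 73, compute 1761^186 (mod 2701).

804

Mod 37: 1761 ≡ 22; by Fermat, exponent reduces to 186 mod 36 = 6; 22^6 ≡ 27 (mod 37).
Mod 73: 1761 ≡ 9; by Fermat, exponent reduces to 186 mod 72 = 42; 9^42 ≡ 1 (mod 73).
Combine by CRT: x ≡ 27 (mod 37), x ≡ 1 (mod 73) ⇒ x ≡ 804 (mod 2701).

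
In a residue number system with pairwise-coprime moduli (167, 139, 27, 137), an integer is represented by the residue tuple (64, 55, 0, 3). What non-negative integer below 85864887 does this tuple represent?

62133750

From x ≡ 64 (mod 167) write x = 64 + 167t. Substituting into x ≡ 55 (mod 139) gives 167t ≡ 130 (mod 139), and since 28⁻¹ ≡ 5 (mod 139), t ≡ 94. Hence x ≡ 64 + 167·94 = 15762 (mod 23213).
From x ≡ 15762 (mod 23213) write x = 15762 + 23213t. Substituting into x ≡ 0 (mod 27) gives 23213t ≡ 6 (mod 27), and since 20⁻¹ ≡ 23 (mod 27), t ≡ 3. Hence x ≡ 15762 + 23213·3 = 85401 (mod 626751).
From x ≡ 85401 (mod 626751) write x = 85401 + 626751t. Substituting into x ≡ 3 (mod 137) gives 626751t ≡ 90 (mod 137), and since 113⁻¹ ≡ 97 (mod 137), t ≡ 99. Hence x ≡ 85401 + 626751·99 = 62133750 (mod 85864887).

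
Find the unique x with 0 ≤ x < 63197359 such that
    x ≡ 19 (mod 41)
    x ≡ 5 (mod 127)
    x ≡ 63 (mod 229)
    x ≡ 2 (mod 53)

6423284

Combine the congruences pairwise.
From x ≡ 19 (mod 41) write x = 19 + 41t. Substituting into x ≡ 5 (mod 127) gives 41t ≡ 113 (mod 127), and since 41⁻¹ ≡ 31 (mod 127), t ≡ 74. Hence x ≡ 19 + 41·74 = 3053 (mod 5207).
From x ≡ 3053 (mod 5207) write x = 3053 + 5207t. Substituting into x ≡ 63 (mod 229) gives 5207t ≡ 216 (mod 229), and since 169⁻¹ ≡ 187 (mod 229), t ≡ 88. Hence x ≡ 3053 + 5207·88 = 461269 (mod 1192403).
From x ≡ 461269 (mod 1192403) write x = 461269 + 1192403t. Substituting into x ≡ 2 (mod 53) gives 1192403t ≡ 45 (mod 53), and since 9⁻¹ ≡ 6 (mod 53), t ≡ 5. Hence x ≡ 461269 + 1192403·5 = 6423284 (mod 63197359).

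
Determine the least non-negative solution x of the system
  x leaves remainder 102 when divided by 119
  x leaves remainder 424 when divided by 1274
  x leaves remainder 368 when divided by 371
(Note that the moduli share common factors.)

302362

gcd(119, 1274) = 7 and 7 | (424 − 102), so the pair is consistent; merging gives x ≡ 20808 (mod 21658), where 21658 = lcm(119, 1274).
gcd(21658, 371) = 7 and 7 | (368 − 20808), so the pair is consistent; merging gives x ≡ 302362 (mod 1147874), where 1147874 = lcm(21658, 371).
The solution is unique modulo lcm(119, 1274, 371) = 1147874.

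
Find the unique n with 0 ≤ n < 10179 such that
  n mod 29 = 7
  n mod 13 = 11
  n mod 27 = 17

From n ≡ 7 (mod 29) write n = 7 + 29t. Substituting into n ≡ 11 (mod 13) gives 29t ≡ 4 (mod 13), and since 3⁻¹ ≡ 9 (mod 13), t ≡ 10. Hence n ≡ 7 + 29·10 = 297 (mod 377).
From n ≡ 297 (mod 377) write n = 297 + 377t. Substituting into n ≡ 17 (mod 27) gives 377t ≡ 17 (mod 27), and since 26⁻¹ ≡ 26 (mod 27), t ≡ 10. Hence n ≡ 297 + 377·10 = 4067 (mod 10179).

4067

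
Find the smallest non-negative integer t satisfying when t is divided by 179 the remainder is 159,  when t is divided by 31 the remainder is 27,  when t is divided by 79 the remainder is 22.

85184

The moduli are pairwise coprime; N = 179·31·79 = 438371.
N/179 = 2449; 2449 ≡ 122 (mod 179); 122·157 ≡ 1, so inverse 157.
N/31 = 14141; 14141 ≡ 5 (mod 31); 5·25 ≡ 1, so inverse 25.
N/79 = 5549; 5549 ≡ 19 (mod 79); 19·25 ≡ 1, so inverse 25.
t ≡ 159·2449·157 + 27·14141·25 + 22·5549·25 = 73731512.
73731512 mod 438371 = 85184.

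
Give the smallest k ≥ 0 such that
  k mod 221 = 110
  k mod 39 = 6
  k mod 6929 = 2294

161661

Combine the congruences pairwise.
gcd(221, 39) = 13 and 13 | (6 − 110), so the pair is consistent; merging gives k ≡ 552 (mod 663), where 663 = lcm(221, 39).
gcd(663, 6929) = 13 and 13 | (2294 − 552), so the pair is consistent; merging gives k ≡ 161661 (mod 353379), where 353379 = lcm(663, 6929).
The solution is unique modulo lcm(221, 39, 6929) = 353379.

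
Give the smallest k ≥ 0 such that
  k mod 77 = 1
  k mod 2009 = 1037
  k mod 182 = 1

gcd(77, 2009) = 7 and 7 | (1037 − 1), so the pair is consistent; merging gives k ≡ 13091 (mod 22099), where 22099 = lcm(77, 2009).
gcd(22099, 182) = 7 and 7 | (1 − 13091), so the pair is consistent; merging gives k ≡ 278279 (mod 574574), where 574574 = lcm(22099, 182).
The solution is unique modulo lcm(77, 2009, 182) = 574574.

278279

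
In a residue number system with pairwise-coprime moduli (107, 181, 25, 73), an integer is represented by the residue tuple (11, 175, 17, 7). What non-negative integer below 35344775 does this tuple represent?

Combine the congruences pairwise.
From x ≡ 11 (mod 107) write x = 11 + 107t. Substituting into x ≡ 175 (mod 181) gives 107t ≡ 164 (mod 181), and since 107⁻¹ ≡ 22 (mod 181), t ≡ 169. Hence x ≡ 11 + 107·169 = 18094 (mod 19367).
From x ≡ 18094 (mod 19367) write x = 18094 + 19367t. Substituting into x ≡ 17 (mod 25) gives 19367t ≡ 23 (mod 25), and since 17⁻¹ ≡ 3 (mod 25), t ≡ 19. Hence x ≡ 18094 + 19367·19 = 386067 (mod 484175).
From x ≡ 386067 (mod 484175) write x = 386067 + 484175t. Substituting into x ≡ 7 (mod 73) gives 484175t ≡ 37 (mod 73), and since 39⁻¹ ≡ 15 (mod 73), t ≡ 44. Hence x ≡ 386067 + 484175·44 = 21689767 (mod 35344775).

21689767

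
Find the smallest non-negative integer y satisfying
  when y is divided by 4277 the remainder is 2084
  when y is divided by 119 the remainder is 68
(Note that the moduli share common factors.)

Combine the congruences pairwise.
gcd(4277, 119) = 7 and 7 | (68 − 2084), so the pair is consistent; merging gives y ≡ 70516 (mod 72709), where 72709 = lcm(4277, 119).
The solution is unique modulo lcm(4277, 119) = 72709.

70516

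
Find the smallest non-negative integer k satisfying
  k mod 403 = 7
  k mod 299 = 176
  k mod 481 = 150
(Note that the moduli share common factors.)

gcd(403, 299) = 13 and 13 | (176 − 7), so the pair is consistent; merging gives k ≡ 6455 (mod 9269), where 9269 = lcm(403, 299).
gcd(9269, 481) = 13 and 13 | (150 − 6455), so the pair is consistent; merging gives k ≡ 71338 (mod 342953), where 342953 = lcm(9269, 481).
The solution is unique modulo lcm(403, 299, 481) = 342953.

71338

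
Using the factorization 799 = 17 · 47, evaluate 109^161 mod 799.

Mod 17: 109 ≡ 7; by Fermat, exponent reduces to 161 mod 16 = 1; 7^1 ≡ 7 (mod 17).
Mod 47: 109 ≡ 15; by Fermat, exponent reduces to 161 mod 46 = 23; 15^23 ≡ 46 (mod 47).
Combine by CRT: x ≡ 7 (mod 17), x ≡ 46 (mod 47) ⇒ x ≡ 704 (mod 799).

704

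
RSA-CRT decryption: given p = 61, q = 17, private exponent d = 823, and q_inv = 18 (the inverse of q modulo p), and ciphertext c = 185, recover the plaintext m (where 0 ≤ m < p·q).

348

d_p = d mod (p−1) = 823 mod 60 = 43; d_q = d mod (q−1) = 7.
m₁ = c^(d_p) mod p: c ≡ 2 (mod 61), and 2^43 mod 61 = 43.
m₂ = c^(d_q) mod q: c ≡ 15 (mod 17), and 15^7 mod 17 = 8.
h = q_inv·(m₁ − m₂) mod p = 18·(43 − 8) mod 61 = 20.
m = m₂ + h·q = 8 + 20·17 = 348.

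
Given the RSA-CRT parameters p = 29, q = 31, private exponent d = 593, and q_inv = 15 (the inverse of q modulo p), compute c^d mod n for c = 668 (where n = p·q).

726

d_p = d mod (p−1) = 593 mod 28 = 5; d_q = d mod (q−1) = 23.
m₁ = c^(d_p) mod p: c ≡ 1 (mod 29), and 1^5 mod 29 = 1.
m₂ = c^(d_q) mod q: c ≡ 17 (mod 31), and 17^23 mod 31 = 13.
h = q_inv·(m₁ − m₂) mod p = 15·(1 − 13) mod 29 = 23.
m = m₂ + h·q = 13 + 23·31 = 726.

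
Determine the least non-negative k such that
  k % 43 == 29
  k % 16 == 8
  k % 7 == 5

The moduli are pairwise coprime; N = 43·16·7 = 4816.
N/43 = 112; 112 ≡ 26 (mod 43); 26·5 ≡ 1, so inverse 5.
N/16 = 301; 301 ≡ 13 (mod 16); 13·5 ≡ 1, so inverse 5.
N/7 = 688; 688 ≡ 2 (mod 7); 2·4 ≡ 1, so inverse 4.
k ≡ 29·112·5 + 8·301·5 + 5·688·4 = 42040.
42040 mod 4816 = 3512.

3512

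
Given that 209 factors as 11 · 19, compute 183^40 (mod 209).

45

Mod 11: 183 ≡ 7; since 10 | 40, by Fermat 7^40 ≡ 1 (mod 11).
Mod 19: 183 ≡ 12; by Fermat, exponent reduces to 40 mod 18 = 4; 12^4 ≡ 7 (mod 19).
Combine by CRT: x ≡ 1 (mod 11), x ≡ 7 (mod 19) ⇒ x ≡ 45 (mod 209).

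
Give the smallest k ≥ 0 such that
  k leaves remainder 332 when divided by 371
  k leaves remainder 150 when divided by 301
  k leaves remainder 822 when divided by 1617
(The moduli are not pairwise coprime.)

gcd(371, 301) = 7 and 7 | (150 − 332), so the pair is consistent; merging gives k ≡ 2558 (mod 15953), where 15953 = lcm(371, 301).
gcd(15953, 1617) = 7 and 7 | (822 − 2558), so the pair is consistent; merging gives k ≡ 130182 (mod 3685143), where 3685143 = lcm(15953, 1617).
The solution is unique modulo lcm(371, 301, 1617) = 3685143.

130182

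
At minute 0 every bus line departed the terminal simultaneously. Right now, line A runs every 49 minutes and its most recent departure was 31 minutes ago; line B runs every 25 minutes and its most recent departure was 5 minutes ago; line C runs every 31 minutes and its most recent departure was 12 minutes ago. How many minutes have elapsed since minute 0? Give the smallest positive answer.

The moduli are pairwise coprime; N = 49·25·31 = 37975.
N/49 = 775; 775 ≡ 40 (mod 49); 40·38 ≡ 1, so inverse 38.
N/25 = 1519; 1519 ≡ 19 (mod 25); 19·4 ≡ 1, so inverse 4.
N/31 = 1225; 1225 ≡ 16 (mod 31); 16·2 ≡ 1, so inverse 2.
t ≡ 31·775·38 + 5·1519·4 + 12·1225·2 = 972730.
972730 mod 37975 = 23355.

23355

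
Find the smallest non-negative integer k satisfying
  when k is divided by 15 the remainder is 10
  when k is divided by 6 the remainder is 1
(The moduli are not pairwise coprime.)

gcd(15, 6) = 3 and 3 | (1 − 10), so the pair is consistent; merging gives k ≡ 25 (mod 30), where 30 = lcm(15, 6).
The solution is unique modulo lcm(15, 6) = 30.

25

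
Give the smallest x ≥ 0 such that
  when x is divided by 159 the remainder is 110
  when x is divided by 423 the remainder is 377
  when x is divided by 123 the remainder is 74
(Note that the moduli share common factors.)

gcd(159, 423) = 3 and 3 | (377 − 110), so the pair is consistent; merging gives x ≡ 1223 (mod 22419), where 22419 = lcm(159, 423).
gcd(22419, 123) = 3 and 3 | (74 − 1223), so the pair is consistent; merging gives x ≡ 808307 (mod 919179), where 919179 = lcm(22419, 123).
The solution is unique modulo lcm(159, 423, 123) = 919179.

808307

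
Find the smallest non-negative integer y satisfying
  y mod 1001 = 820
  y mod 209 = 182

5825

Combine the congruences pairwise.
gcd(1001, 209) = 11 and 11 | (182 − 820), so the pair is consistent; merging gives y ≡ 5825 (mod 19019), where 19019 = lcm(1001, 209).
The solution is unique modulo lcm(1001, 209) = 19019.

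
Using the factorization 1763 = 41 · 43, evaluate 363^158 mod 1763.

1648

Mod 41: 363 ≡ 35; by Fermat, exponent reduces to 158 mod 40 = 38; 35^38 ≡ 8 (mod 41).
Mod 43: 363 ≡ 19; by Fermat, exponent reduces to 158 mod 42 = 32; 19^32 ≡ 14 (mod 43).
Combine by CRT: x ≡ 8 (mod 41), x ≡ 14 (mod 43) ⇒ x ≡ 1648 (mod 1763).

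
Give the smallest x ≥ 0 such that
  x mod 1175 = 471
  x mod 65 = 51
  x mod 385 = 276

gcd(1175, 65) = 5 and 5 | (51 − 471), so the pair is consistent; merging gives x ≡ 8696 (mod 15275), where 15275 = lcm(1175, 65).
gcd(15275, 385) = 5 and 5 | (276 − 8696), so the pair is consistent; merging gives x ≡ 237821 (mod 1176175), where 1176175 = lcm(15275, 385).
The solution is unique modulo lcm(1175, 65, 385) = 1176175.

237821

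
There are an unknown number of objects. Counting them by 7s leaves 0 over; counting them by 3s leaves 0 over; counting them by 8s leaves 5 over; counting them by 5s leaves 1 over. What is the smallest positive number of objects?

From N ≡ 0 (mod 7) write N = 0 + 7t. Substituting into N ≡ 0 (mod 3) gives 7t ≡ 0 (mod 3), and since 1⁻¹ ≡ 1 (mod 3), t ≡ 0. Hence N ≡ 0 + 7·0 = 0 (mod 21).
From N ≡ 0 (mod 21) write N = 0 + 21t. Substituting into N ≡ 5 (mod 8) gives 21t ≡ 5 (mod 8), and since 5⁻¹ ≡ 5 (mod 8), t ≡ 1. Hence N ≡ 0 + 21·1 = 21 (mod 168).
From N ≡ 21 (mod 168) write N = 21 + 168t. Substituting into N ≡ 1 (mod 5) gives 168t ≡ 0 (mod 5), and since 3⁻¹ ≡ 2 (mod 5), t ≡ 0. Hence N ≡ 21 + 168·0 = 21 (mod 840).

21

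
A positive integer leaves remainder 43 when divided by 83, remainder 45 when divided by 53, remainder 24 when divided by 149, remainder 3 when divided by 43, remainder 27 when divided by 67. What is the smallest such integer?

562895502

From x ≡ 43 (mod 83) write x = 43 + 83t. Substituting into x ≡ 45 (mod 53) gives 83t ≡ 2 (mod 53), and since 30⁻¹ ≡ 23 (mod 53), t ≡ 46. Hence x ≡ 43 + 83·46 = 3861 (mod 4399).
From x ≡ 3861 (mod 4399) write x = 3861 + 4399t. Substituting into x ≡ 24 (mod 149) gives 4399t ≡ 37 (mod 149), and since 78⁻¹ ≡ 128 (mod 149), t ≡ 117. Hence x ≡ 3861 + 4399·117 = 518544 (mod 655451).
From x ≡ 518544 (mod 655451) write x = 518544 + 655451t. Substituting into x ≡ 3 (mod 43) gives 655451t ≡ 39 (mod 43), and since 2⁻¹ ≡ 22 (mod 43), t ≡ 41. Hence x ≡ 518544 + 655451·41 = 27392035 (mod 28184393).
From x ≡ 27392035 (mod 28184393) write x = 27392035 + 28184393t. Substituting into x ≡ 27 (mod 67) gives 28184393t ≡ 4 (mod 67), and since 39⁻¹ ≡ 55 (mod 67), t ≡ 19. Hence x ≡ 27392035 + 28184393·19 = 562895502 (mod 1888354331).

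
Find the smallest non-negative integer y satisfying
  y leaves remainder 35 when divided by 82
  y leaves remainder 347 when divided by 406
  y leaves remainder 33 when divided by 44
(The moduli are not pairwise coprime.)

gcd(82, 406) = 2 and 2 | (347 − 35), so the pair is consistent; merging gives y ≡ 15369 (mod 16646), where 16646 = lcm(82, 406).
gcd(16646, 44) = 2 and 2 | (33 − 15369), so the pair is consistent; merging gives y ≡ 248413 (mod 366212), where 366212 = lcm(16646, 44).
The solution is unique modulo lcm(82, 406, 44) = 366212.

248413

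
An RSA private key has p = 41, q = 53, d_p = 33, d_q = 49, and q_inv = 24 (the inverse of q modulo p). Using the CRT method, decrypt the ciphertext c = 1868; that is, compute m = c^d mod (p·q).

m₁ = c^(d_p) mod p: c ≡ 23 (mod 41), and 23^33 mod 41 = 31.
m₂ = c^(d_q) mod q: c ≡ 13 (mod 53), and 13^49 mod 53 = 42.
h = q_inv·(m₁ − m₂) mod p = 24·(31 − 42) mod 41 = 23.
m = m₂ + h·q = 42 + 23·53 = 1261.

1261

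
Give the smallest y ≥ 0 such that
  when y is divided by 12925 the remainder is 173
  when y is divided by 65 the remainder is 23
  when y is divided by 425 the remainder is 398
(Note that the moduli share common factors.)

gcd(12925, 65) = 5 and 5 | (23 − 173), so the pair is consistent; merging gives y ≡ 26023 (mod 168025), where 168025 = lcm(12925, 65).
gcd(168025, 425) = 25 and 25 | (398 − 26023), so the pair is consistent; merging gives y ≡ 362073 (mod 2856425), where 2856425 = lcm(168025, 425).
The solution is unique modulo lcm(12925, 65, 425) = 2856425.

362073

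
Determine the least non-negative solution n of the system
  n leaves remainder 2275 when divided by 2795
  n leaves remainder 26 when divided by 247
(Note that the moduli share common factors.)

19045

gcd(2795, 247) = 13 and 13 | (26 − 2275), so the pair is consistent; merging gives n ≡ 19045 (mod 53105), where 53105 = lcm(2795, 247).
The solution is unique modulo lcm(2795, 247) = 53105.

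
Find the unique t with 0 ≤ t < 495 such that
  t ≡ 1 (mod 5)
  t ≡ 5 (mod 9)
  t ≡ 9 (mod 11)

Combine the congruences pairwise.
From t ≡ 1 (mod 5) write t = 1 + 5s. Substituting into t ≡ 5 (mod 9) gives 5s ≡ 4 (mod 9), and since 5⁻¹ ≡ 2 (mod 9), s ≡ 8. Hence t ≡ 1 + 5·8 = 41 (mod 45).
From t ≡ 41 (mod 45) write t = 41 + 45s. Substituting into t ≡ 9 (mod 11) gives 45s ≡ 1 (mod 11), and since 1⁻¹ ≡ 1 (mod 11), s ≡ 1. Hence t ≡ 41 + 45·1 = 86 (mod 495).

86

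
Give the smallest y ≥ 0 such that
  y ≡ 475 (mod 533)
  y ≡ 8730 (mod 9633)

Combine the congruences pairwise.
gcd(533, 9633) = 13 and 13 | (8730 − 475), so the pair is consistent; merging gives y ≡ 76161 (mod 394953), where 394953 = lcm(533, 9633).
The solution is unique modulo lcm(533, 9633) = 394953.

76161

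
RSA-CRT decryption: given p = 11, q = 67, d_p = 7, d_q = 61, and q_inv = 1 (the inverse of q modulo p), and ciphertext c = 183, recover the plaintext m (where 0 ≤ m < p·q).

m₁ = c^(d_p) mod p: c ≡ 7 (mod 11), and 7^7 mod 11 = 6.
m₂ = c^(d_q) mod q: c ≡ 49 (mod 67), and 49^61 mod 67 = 65.
h = q_inv·(m₁ − m₂) mod p = 1·(6 − 65) mod 11 = 7.
m = m₂ + h·q = 65 + 7·67 = 534.

534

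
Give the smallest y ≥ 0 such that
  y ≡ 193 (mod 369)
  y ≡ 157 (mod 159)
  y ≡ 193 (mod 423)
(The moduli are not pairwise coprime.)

gcd(369, 159) = 3 and 3 | (157 − 193), so the pair is consistent; merging gives y ≡ 6835 (mod 19557), where 19557 = lcm(369, 159).
gcd(19557, 423) = 9 and 9 | (193 − 6835), so the pair is consistent; merging gives y ≡ 867343 (mod 919179), where 919179 = lcm(19557, 423).
The solution is unique modulo lcm(369, 159, 423) = 919179.

867343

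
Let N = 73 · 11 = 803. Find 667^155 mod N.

197

Mod 73: 667 ≡ 10; by Fermat, exponent reduces to 155 mod 72 = 11; 10^11 ≡ 51 (mod 73).
Mod 11: 667 ≡ 7; by Fermat, exponent reduces to 155 mod 10 = 5; 7^5 ≡ 10 (mod 11).
Combine by CRT: x ≡ 51 (mod 73), x ≡ 10 (mod 11) ⇒ x ≡ 197 (mod 803).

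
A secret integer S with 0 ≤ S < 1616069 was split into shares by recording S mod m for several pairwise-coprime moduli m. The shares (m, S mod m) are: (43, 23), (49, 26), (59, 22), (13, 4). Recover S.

443525

The moduli are pairwise coprime; N = 43·49·59·13 = 1616069.
N/43 = 37583; 37583 ≡ 1 (mod 43), inverse 1.
N/49 = 32981; 32981 ≡ 4 (mod 49); 4·37 ≡ 1, so inverse 37.
N/59 = 27391; 27391 ≡ 15 (mod 59); 15·4 ≡ 1, so inverse 4.
N/13 = 124313; 124313 ≡ 7 (mod 13); 7·2 ≡ 1, so inverse 2.
S ≡ 23·37583·1 + 26·32981·37 + 22·27391·4 + 4·124313·2 = 35997043.
35997043 mod 1616069 = 443525.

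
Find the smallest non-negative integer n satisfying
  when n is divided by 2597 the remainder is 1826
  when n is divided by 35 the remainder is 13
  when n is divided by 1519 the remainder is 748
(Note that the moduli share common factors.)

Combine the congruences pairwise.
gcd(2597, 35) = 7 and 7 | (13 − 1826), so the pair is consistent; merging gives n ≡ 4423 (mod 12985), where 12985 = lcm(2597, 35).
gcd(12985, 1519) = 49 and 49 | (748 − 4423), so the pair is consistent; merging gives n ≡ 160243 (mod 402535), where 402535 = lcm(12985, 1519).
The solution is unique modulo lcm(2597, 35, 1519) = 402535.

160243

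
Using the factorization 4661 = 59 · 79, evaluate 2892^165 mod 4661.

4544

Mod 59: 2892 ≡ 1; by Fermat, exponent reduces to 165 mod 58 = 49; 1^49 ≡ 1 (mod 59).
Mod 79: 2892 ≡ 48; by Fermat, exponent reduces to 165 mod 78 = 9; 48^9 ≡ 41 (mod 79).
Combine by CRT: x ≡ 1 (mod 59), x ≡ 41 (mod 79) ⇒ x ≡ 4544 (mod 4661).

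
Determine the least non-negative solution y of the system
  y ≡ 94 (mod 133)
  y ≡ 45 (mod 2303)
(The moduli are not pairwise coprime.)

gcd(133, 2303) = 7 and 7 | (45 − 94), so the pair is consistent; merging gives y ≡ 39196 (mod 43757), where 43757 = lcm(133, 2303).
The solution is unique modulo lcm(133, 2303) = 43757.

39196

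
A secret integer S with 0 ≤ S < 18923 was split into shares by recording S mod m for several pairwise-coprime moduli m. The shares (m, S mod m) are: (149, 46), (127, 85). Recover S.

From S ≡ 46 (mod 149) write S = 46 + 149t. Substituting into S ≡ 85 (mod 127) gives 149t ≡ 39 (mod 127), and since 22⁻¹ ≡ 52 (mod 127), t ≡ 123. Hence S ≡ 46 + 149·123 = 18373 (mod 18923).

18373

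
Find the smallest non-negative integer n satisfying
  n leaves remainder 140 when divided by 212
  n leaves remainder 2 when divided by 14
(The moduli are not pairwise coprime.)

352

Combine the congruences pairwise.
gcd(212, 14) = 2 and 2 | (2 − 140), so the pair is consistent; merging gives n ≡ 352 (mod 1484), where 1484 = lcm(212, 14).
The solution is unique modulo lcm(212, 14) = 1484.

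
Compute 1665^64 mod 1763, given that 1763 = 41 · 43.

Mod 41: 1665 ≡ 25; by Fermat, exponent reduces to 64 mod 40 = 24; 25^24 ≡ 18 (mod 41).
Mod 43: 1665 ≡ 31; by Fermat, exponent reduces to 64 mod 42 = 22; 31^22 ≡ 31 (mod 43).
Combine by CRT: x ≡ 18 (mod 41), x ≡ 31 (mod 43) ⇒ x ≡ 633 (mod 1763).

633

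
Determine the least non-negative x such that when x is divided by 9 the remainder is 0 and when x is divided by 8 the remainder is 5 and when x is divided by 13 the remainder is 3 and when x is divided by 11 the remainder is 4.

From x ≡ 0 (mod 9) write x = 0 + 9t. Substituting into x ≡ 5 (mod 8) gives 9t ≡ 5 (mod 8), and since 1⁻¹ ≡ 1 (mod 8), t ≡ 5. Hence x ≡ 0 + 9·5 = 45 (mod 72).
From x ≡ 45 (mod 72) write x = 45 + 72t. Substituting into x ≡ 3 (mod 13) gives 72t ≡ 10 (mod 13), and since 7⁻¹ ≡ 2 (mod 13), t ≡ 7. Hence x ≡ 45 + 72·7 = 549 (mod 936).
From x ≡ 549 (mod 936) write x = 549 + 936t. Substituting into x ≡ 4 (mod 11) gives 936t ≡ 5 (mod 11), and since 1⁻¹ ≡ 1 (mod 11), t ≡ 5. Hence x ≡ 549 + 936·5 = 5229 (mod 10296).

5229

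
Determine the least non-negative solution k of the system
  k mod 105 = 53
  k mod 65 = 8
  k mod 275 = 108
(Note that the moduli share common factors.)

Combine the congruences pairwise.
gcd(105, 65) = 5 and 5 | (8 − 53), so the pair is consistent; merging gives k ≡ 788 (mod 1365), where 1365 = lcm(105, 65).
gcd(1365, 275) = 5 and 5 | (108 − 788), so the pair is consistent; merging gives k ≡ 18533 (mod 75075), where 75075 = lcm(1365, 275).
The solution is unique modulo lcm(105, 65, 275) = 75075.

18533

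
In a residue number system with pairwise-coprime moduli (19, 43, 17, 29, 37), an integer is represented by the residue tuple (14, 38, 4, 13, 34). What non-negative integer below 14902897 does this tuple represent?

4424050

The moduli are pairwise coprime; N = 19·43·17·29·37 = 14902897.
N/19 = 784363; 784363 ≡ 5 (mod 19); 5·4 ≡ 1, so inverse 4.
N/43 = 346579; 346579 ≡ 42 (mod 43); 42·42 ≡ 1, so inverse 42.
N/17 = 876641; 876641 ≡ 2 (mod 17); 2·9 ≡ 1, so inverse 9.
N/29 = 513893; 513893 ≡ 13 (mod 29); 13·9 ≡ 1, so inverse 9.
N/37 = 402781; 402781 ≡ 36 (mod 37); 36·36 ≡ 1, so inverse 36.
x ≡ 14·784363·4 + 38·346579·42 + 4·876641·9 + 13·513893·9 + 34·402781·36 = 1181752913.
1181752913 mod 14902897 = 4424050.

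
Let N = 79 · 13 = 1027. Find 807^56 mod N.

Mod 79: 807 ≡ 17; 17^56 ≡ 18 (mod 79).
Mod 13: 807 ≡ 1; by Fermat, exponent reduces to 56 mod 12 = 8; 1^8 ≡ 1 (mod 13).
Combine by CRT: x ≡ 18 (mod 79), x ≡ 1 (mod 13) ⇒ x ≡ 729 (mod 1027).

729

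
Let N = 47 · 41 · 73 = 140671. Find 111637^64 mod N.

18179

Mod 47: 111637 ≡ 12; by Fermat, exponent reduces to 64 mod 46 = 18; 12^18 ≡ 37 (mod 47).
Mod 41: 111637 ≡ 35; by Fermat, exponent reduces to 64 mod 40 = 24; 35^24 ≡ 16 (mod 41).
Mod 73: 111637 ≡ 20; 20^64 ≡ 2 (mod 73).
Combine by CRT: x ≡ 37 (mod 47), x ≡ 16 (mod 41), x ≡ 2 (mod 73) ⇒ x ≡ 18179 (mod 140671).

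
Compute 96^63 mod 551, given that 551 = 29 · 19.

115

Mod 29: 96 ≡ 9; by Fermat, exponent reduces to 63 mod 28 = 7; 9^7 ≡ 28 (mod 29).
Mod 19: 96 ≡ 1; by Fermat, exponent reduces to 63 mod 18 = 9; 1^9 ≡ 1 (mod 19).
Combine by CRT: x ≡ 28 (mod 29), x ≡ 1 (mod 19) ⇒ x ≡ 115 (mod 551).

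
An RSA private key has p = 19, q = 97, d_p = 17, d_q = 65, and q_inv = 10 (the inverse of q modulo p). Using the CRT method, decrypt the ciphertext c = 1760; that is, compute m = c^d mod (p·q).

1072

m₁ = c^(d_p) mod p: c ≡ 12 (mod 19), and 12^17 mod 19 = 8.
m₂ = c^(d_q) mod q: c ≡ 14 (mod 97), and 14^65 mod 97 = 5.
h = q_inv·(m₁ − m₂) mod p = 10·(8 − 5) mod 19 = 11.
m = m₂ + h·q = 5 + 11·97 = 1072.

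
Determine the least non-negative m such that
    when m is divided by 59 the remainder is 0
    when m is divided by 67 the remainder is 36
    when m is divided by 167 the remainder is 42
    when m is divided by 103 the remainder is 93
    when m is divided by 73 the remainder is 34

2298323347

From m ≡ 0 (mod 59) write m = 0 + 59t. Substituting into m ≡ 36 (mod 67) gives 59t ≡ 36 (mod 67), and since 59⁻¹ ≡ 25 (mod 67), t ≡ 29. Hence m ≡ 0 + 59·29 = 1711 (mod 3953).
From m ≡ 1711 (mod 3953) write m = 1711 + 3953t. Substituting into m ≡ 42 (mod 167) gives 3953t ≡ 1 (mod 167), and since 112⁻¹ ≡ 85 (mod 167), t ≡ 85. Hence m ≡ 1711 + 3953·85 = 337716 (mod 660151).
From m ≡ 337716 (mod 660151) write m = 337716 + 660151t. Substituting into m ≡ 93 (mod 103) gives 660151t ≡ 11 (mod 103), and since 24⁻¹ ≡ 73 (mod 103), t ≡ 82. Hence m ≡ 337716 + 660151·82 = 54470098 (mod 67995553).
From m ≡ 54470098 (mod 67995553) write m = 54470098 + 67995553t. Substituting into m ≡ 34 (mod 73) gives 67995553t ≡ 54 (mod 73), and since 68⁻¹ ≡ 29 (mod 73), t ≡ 33. Hence m ≡ 54470098 + 67995553·33 = 2298323347 (mod 4963675369).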